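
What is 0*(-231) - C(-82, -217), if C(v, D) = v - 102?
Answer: 184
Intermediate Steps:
C(v, D) = -102 + v
0*(-231) - C(-82, -217) = 0*(-231) - (-102 - 82) = 0 - 1*(-184) = 0 + 184 = 184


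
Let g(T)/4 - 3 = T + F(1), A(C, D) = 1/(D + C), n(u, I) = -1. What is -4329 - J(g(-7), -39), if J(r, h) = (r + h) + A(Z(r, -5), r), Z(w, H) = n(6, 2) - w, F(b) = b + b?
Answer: -4281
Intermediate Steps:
F(b) = 2*b
Z(w, H) = -1 - w
A(C, D) = 1/(C + D)
g(T) = 20 + 4*T (g(T) = 12 + 4*(T + 2*1) = 12 + 4*(T + 2) = 12 + 4*(2 + T) = 12 + (8 + 4*T) = 20 + 4*T)
J(r, h) = -1 + h + r (J(r, h) = (r + h) + 1/((-1 - r) + r) = (h + r) + 1/(-1) = (h + r) - 1 = -1 + h + r)
-4329 - J(g(-7), -39) = -4329 - (-1 - 39 + (20 + 4*(-7))) = -4329 - (-1 - 39 + (20 - 28)) = -4329 - (-1 - 39 - 8) = -4329 - 1*(-48) = -4329 + 48 = -4281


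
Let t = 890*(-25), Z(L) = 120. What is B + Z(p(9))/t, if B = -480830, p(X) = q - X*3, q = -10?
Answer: -1069846762/2225 ≈ -4.8083e+5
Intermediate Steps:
p(X) = -10 - 3*X (p(X) = -10 - X*3 = -10 - 3*X)
t = -22250
B + Z(p(9))/t = -480830 + 120/(-22250) = -480830 + 120*(-1/22250) = -480830 - 12/2225 = -1069846762/2225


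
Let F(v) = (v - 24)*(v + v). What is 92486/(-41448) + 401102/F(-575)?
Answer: -11771026351/7137863700 ≈ -1.6491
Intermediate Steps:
F(v) = 2*v*(-24 + v) (F(v) = (-24 + v)*(2*v) = 2*v*(-24 + v))
92486/(-41448) + 401102/F(-575) = 92486/(-41448) + 401102/((2*(-575)*(-24 - 575))) = 92486*(-1/41448) + 401102/((2*(-575)*(-599))) = -46243/20724 + 401102/688850 = -46243/20724 + 401102*(1/688850) = -46243/20724 + 200551/344425 = -11771026351/7137863700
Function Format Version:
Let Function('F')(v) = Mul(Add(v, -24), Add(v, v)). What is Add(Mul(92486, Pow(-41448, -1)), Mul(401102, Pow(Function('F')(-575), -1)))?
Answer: Rational(-11771026351, 7137863700) ≈ -1.6491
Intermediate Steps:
Function('F')(v) = Mul(2, v, Add(-24, v)) (Function('F')(v) = Mul(Add(-24, v), Mul(2, v)) = Mul(2, v, Add(-24, v)))
Add(Mul(92486, Pow(-41448, -1)), Mul(401102, Pow(Function('F')(-575), -1))) = Add(Mul(92486, Pow(-41448, -1)), Mul(401102, Pow(Mul(2, -575, Add(-24, -575)), -1))) = Add(Mul(92486, Rational(-1, 41448)), Mul(401102, Pow(Mul(2, -575, -599), -1))) = Add(Rational(-46243, 20724), Mul(401102, Pow(688850, -1))) = Add(Rational(-46243, 20724), Mul(401102, Rational(1, 688850))) = Add(Rational(-46243, 20724), Rational(200551, 344425)) = Rational(-11771026351, 7137863700)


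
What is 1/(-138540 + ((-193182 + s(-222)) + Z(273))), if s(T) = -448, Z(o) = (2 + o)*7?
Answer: -1/330245 ≈ -3.0281e-6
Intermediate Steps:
Z(o) = 14 + 7*o
1/(-138540 + ((-193182 + s(-222)) + Z(273))) = 1/(-138540 + ((-193182 - 448) + (14 + 7*273))) = 1/(-138540 + (-193630 + (14 + 1911))) = 1/(-138540 + (-193630 + 1925)) = 1/(-138540 - 191705) = 1/(-330245) = -1/330245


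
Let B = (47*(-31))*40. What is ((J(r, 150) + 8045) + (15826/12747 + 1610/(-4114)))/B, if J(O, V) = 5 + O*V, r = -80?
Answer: 103548994303/1528135344120 ≈ 0.067762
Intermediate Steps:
B = -58280 (B = -1457*40 = -58280)
((J(r, 150) + 8045) + (15826/12747 + 1610/(-4114)))/B = (((5 - 80*150) + 8045) + (15826/12747 + 1610/(-4114)))/(-58280) = (((5 - 12000) + 8045) + (15826*(1/12747) + 1610*(-1/4114)))*(-1/58280) = ((-11995 + 8045) + (15826/12747 - 805/2057))*(-1/58280) = (-3950 + 22292747/26220579)*(-1/58280) = -103548994303/26220579*(-1/58280) = 103548994303/1528135344120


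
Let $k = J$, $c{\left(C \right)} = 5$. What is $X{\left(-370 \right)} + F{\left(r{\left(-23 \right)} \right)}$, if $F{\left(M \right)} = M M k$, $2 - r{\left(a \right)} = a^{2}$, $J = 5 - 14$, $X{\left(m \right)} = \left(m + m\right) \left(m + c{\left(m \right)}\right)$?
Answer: $-2229461$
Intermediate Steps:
$X{\left(m \right)} = 2 m \left(5 + m\right)$ ($X{\left(m \right)} = \left(m + m\right) \left(m + 5\right) = 2 m \left(5 + m\right)$)
$J = -9$ ($J = 5 - 14 = -9$)
$k = -9$
$r{\left(a \right)} = 2 - a^{2}$
$F{\left(M \right)} = - 9 M^{2}$ ($F{\left(M \right)} = M M \left(-9\right) = M^{2} \left(-9\right) = - 9 M^{2}$)
$X{\left(-370 \right)} + F{\left(r{\left(-23 \right)} \right)} = 2 \left(-370\right) \left(5 - 370\right) - 9 \left(2 - \left(-23\right)^{2}\right)^{2} = 2 \left(-370\right) \left(-365\right) - 9 \left(2 - 529\right)^{2} = 270100 - 9 \left(2 - 529\right)^{2} = 270100 - 9 \left(-527\right)^{2} = 270100 - 2499561 = -2229461$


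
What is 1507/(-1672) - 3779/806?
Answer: -342415/61256 ≈ -5.5899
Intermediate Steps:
1507/(-1672) - 3779/806 = 1507*(-1/1672) - 3779*1/806 = -137/152 - 3779/806 = -342415/61256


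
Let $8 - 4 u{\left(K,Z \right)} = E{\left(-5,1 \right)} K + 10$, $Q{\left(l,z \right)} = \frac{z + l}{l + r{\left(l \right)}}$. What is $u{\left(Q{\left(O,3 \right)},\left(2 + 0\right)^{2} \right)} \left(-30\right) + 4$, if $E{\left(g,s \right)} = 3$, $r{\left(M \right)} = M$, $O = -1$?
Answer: $- \frac{7}{2} \approx -3.5$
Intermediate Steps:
$Q{\left(l,z \right)} = \frac{l + z}{2 l}$ ($Q{\left(l,z \right)} = \frac{z + l}{l + l} = \frac{l + z}{2 l}$)
$u{\left(K,Z \right)} = - \frac{1}{2} - \frac{3 K}{4}$ ($u{\left(K,Z \right)} = 2 - \frac{3 K + 10}{4} = 2 - \frac{10 + 3 K}{4} = 2 - \left(\frac{5}{2} + \frac{3 K}{4}\right) = - \frac{1}{2} - \frac{3 K}{4}$)
$u{\left(Q{\left(O,3 \right)},\left(2 + 0\right)^{2} \right)} \left(-30\right) + 4 = \left(- \frac{1}{2} - \frac{3 \frac{-1 + 3}{2 \left(-1\right)}}{4}\right) \left(-30\right) + 4 = \left(- \frac{1}{2} - \frac{3 \cdot \frac{1}{2} \left(-1\right) 2}{4}\right) \left(-30\right) + 4 = \left(- \frac{1}{2} - - \frac{3}{4}\right) \left(-30\right) + 4 = \left(- \frac{1}{2} + \frac{3}{4}\right) \left(-30\right) + 4 = \frac{1}{4} \left(-30\right) + 4 = - \frac{15}{2} + 4 = - \frac{7}{2}$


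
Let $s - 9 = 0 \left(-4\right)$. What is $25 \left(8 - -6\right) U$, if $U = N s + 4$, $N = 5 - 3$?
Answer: $7700$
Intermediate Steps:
$s = 9$ ($s = 9 + 0 \left(-4\right) = 9 + 0 = 9$)
$N = 2$
$U = 22$ ($U = 2 \cdot 9 + 4 = 18 + 4 = 22$)
$25 \left(8 - -6\right) U = 25 \left(8 - -6\right) 22 = 25 \left(8 + 6\right) 22 = 25 \cdot 14 \cdot 22 = 350 \cdot 22 = 7700$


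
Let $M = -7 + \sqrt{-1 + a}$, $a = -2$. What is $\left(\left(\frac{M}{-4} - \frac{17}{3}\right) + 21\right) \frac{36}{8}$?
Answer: $\frac{615}{8} - \frac{9 i \sqrt{3}}{8} \approx 76.875 - 1.9486 i$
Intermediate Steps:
$M = -7 + i \sqrt{3}$ ($M = -7 + \sqrt{-1 - 2} = -7 + \sqrt{-3} = -7 + i \sqrt{3} \approx -7.0 + 1.732 i$)
$\left(\left(\frac{M}{-4} - \frac{17}{3}\right) + 21\right) \frac{36}{8} = \left(\left(\frac{-7 + i \sqrt{3}}{-4} - \frac{17}{3}\right) + 21\right) \frac{36}{8} = \left(\left(\left(-7 + i \sqrt{3}\right) \left(- \frac{1}{4}\right) - \frac{17}{3}\right) + 21\right) 36 \cdot \frac{1}{8} = \left(\left(\left(\frac{7}{4} - \frac{i \sqrt{3}}{4}\right) - \frac{17}{3}\right) + 21\right) \frac{9}{2} = \left(\left(- \frac{47}{12} - \frac{i \sqrt{3}}{4}\right) + 21\right) \frac{9}{2} = \left(\frac{205}{12} - \frac{i \sqrt{3}}{4}\right) \frac{9}{2} = \frac{615}{8} - \frac{9 i \sqrt{3}}{8}$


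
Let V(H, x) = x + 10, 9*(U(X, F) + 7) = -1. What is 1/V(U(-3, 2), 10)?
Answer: 1/20 ≈ 0.050000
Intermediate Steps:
U(X, F) = -64/9 (U(X, F) = -7 + (⅑)*(-1) = -7 - ⅑ = -64/9)
V(H, x) = 10 + x
1/V(U(-3, 2), 10) = 1/(10 + 10) = 1/20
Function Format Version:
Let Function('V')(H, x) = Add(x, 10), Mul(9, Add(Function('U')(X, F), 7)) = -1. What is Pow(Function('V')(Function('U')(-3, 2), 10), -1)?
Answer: Rational(1, 20) ≈ 0.050000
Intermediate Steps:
Function('U')(X, F) = Rational(-64, 9) (Function('U')(X, F) = Add(-7, Mul(Rational(1, 9), -1)) = Add(-7, Rational(-1, 9)) = Rational(-64, 9))
Function('V')(H, x) = Add(10, x)
Pow(Function('V')(Function('U')(-3, 2), 10), -1) = Pow(Add(10, 10), -1) = Pow(20, -1) = Rational(1, 20)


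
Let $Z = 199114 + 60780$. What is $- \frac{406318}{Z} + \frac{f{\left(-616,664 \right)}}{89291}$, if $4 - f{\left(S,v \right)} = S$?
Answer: $- \frac{18059703129}{11603097577} \approx -1.5565$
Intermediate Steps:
$Z = 259894$
$f{\left(S,v \right)} = 4 - S$
$- \frac{406318}{Z} + \frac{f{\left(-616,664 \right)}}{89291} = - \frac{406318}{259894} + \frac{4 - -616}{89291} = \left(-406318\right) \frac{1}{259894} + \left(4 + 616\right) \frac{1}{89291} = - \frac{203159}{129947} + 620 \cdot \frac{1}{89291} = - \frac{203159}{129947} + \frac{620}{89291} = - \frac{18059703129}{11603097577}$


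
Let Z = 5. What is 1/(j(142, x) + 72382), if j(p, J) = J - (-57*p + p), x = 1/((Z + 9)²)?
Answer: 196/15745465 ≈ 1.2448e-5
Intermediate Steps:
x = 1/196 (x = 1/((5 + 9)²) = 1/(14²) = 1/196 ≈ 0.0051020)
j(p, J) = J + 56*p (j(p, J) = J - (-56)*p = J + 56*p)
1/(j(142, x) + 72382) = 1/((1/196 + 56*142) + 72382) = 1/((1/196 + 7952) + 72382) = 1/(1558593/196 + 72382) = 1/(15745465/196) = 196/15745465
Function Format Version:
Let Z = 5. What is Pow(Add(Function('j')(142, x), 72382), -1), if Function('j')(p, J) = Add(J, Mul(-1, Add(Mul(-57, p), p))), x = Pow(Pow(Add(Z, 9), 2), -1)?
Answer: Rational(196, 15745465) ≈ 1.2448e-5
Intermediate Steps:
x = Rational(1, 196) (x = Pow(Pow(Add(5, 9), 2), -1) = Pow(Pow(14, 2), -1) = Pow(196, -1) = Rational(1, 196) ≈ 0.0051020)
Function('j')(p, J) = Add(J, Mul(56, p)) (Function('j')(p, J) = Add(J, Mul(-1, Mul(-56, p))) = Add(J, Mul(56, p)))
Pow(Add(Function('j')(142, x), 72382), -1) = Pow(Add(Add(Rational(1, 196), Mul(56, 142)), 72382), -1) = Pow(Add(Add(Rational(1, 196), 7952), 72382), -1) = Pow(Add(Rational(1558593, 196), 72382), -1) = Pow(Rational(15745465, 196), -1) = Rational(196, 15745465)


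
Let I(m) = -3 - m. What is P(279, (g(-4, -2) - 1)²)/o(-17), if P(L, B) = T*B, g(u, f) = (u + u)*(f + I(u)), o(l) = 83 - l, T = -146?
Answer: -3577/50 ≈ -71.540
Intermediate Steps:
g(u, f) = 2*u*(-3 + f - u) (g(u, f) = (u + u)*(f + (-3 - u)) = (2*u)*(-3 + f - u) = 2*u*(-3 + f - u))
P(L, B) = -146*B
P(279, (g(-4, -2) - 1)²)/o(-17) = (-146*(2*(-4)*(-3 - 2 - 1*(-4)) - 1)²)/(83 - 1*(-17)) = (-146*(2*(-4)*(-3 - 2 + 4) - 1)²)/(83 + 17) = -146*(2*(-4)*(-1) - 1)²/100 = -146*(8 - 1)²*(1/100) = -146*7²*(1/100) = -146*49*(1/100) = -7154*1/100 = -3577/50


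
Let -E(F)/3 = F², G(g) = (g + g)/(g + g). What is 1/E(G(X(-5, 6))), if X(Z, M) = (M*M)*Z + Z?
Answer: -⅓ ≈ -0.33333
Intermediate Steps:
X(Z, M) = Z + Z*M² (X(Z, M) = M²*Z + Z = Z*M² + Z = Z + Z*M²)
G(g) = 1 (G(g) = (2*g)/((2*g)) = (2*g)*(1/(2*g)) = 1)
E(F) = -3*F²
1/E(G(X(-5, 6))) = 1/(-3*1²) = 1/(-3*1) = 1/(-3) = -⅓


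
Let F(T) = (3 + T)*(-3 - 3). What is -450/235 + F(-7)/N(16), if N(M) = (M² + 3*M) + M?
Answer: -3459/1880 ≈ -1.8399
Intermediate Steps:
F(T) = -18 - 6*T (F(T) = (3 + T)*(-6) = -18 - 6*T)
N(M) = M² + 4*M
-450/235 + F(-7)/N(16) = -450/235 + (-18 - 6*(-7))/((16*(4 + 16))) = -450*1/235 + (-18 + 42)/((16*20)) = -90/47 + 24/320 = -90/47 + 24*(1/320) = -90/47 + 3/40 = -3459/1880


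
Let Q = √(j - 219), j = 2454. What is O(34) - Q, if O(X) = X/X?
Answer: 1 - √2235 ≈ -46.276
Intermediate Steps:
O(X) = 1
Q = √2235 (Q = √(2454 - 219) = √2235 ≈ 47.276)
O(34) - Q = 1 - √2235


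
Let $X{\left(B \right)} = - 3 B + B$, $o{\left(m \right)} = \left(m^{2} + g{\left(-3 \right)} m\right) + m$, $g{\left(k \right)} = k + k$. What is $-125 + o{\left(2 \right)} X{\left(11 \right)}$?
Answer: $7$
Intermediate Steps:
$g{\left(k \right)} = 2 k$
$o{\left(m \right)} = m^{2} - 5 m$ ($o{\left(m \right)} = \left(m^{2} + 2 \left(-3\right) m\right) + m = \left(m^{2} - 6 m\right) + m = m^{2} - 5 m$)
$X{\left(B \right)} = - 2 B$
$-125 + o{\left(2 \right)} X{\left(11 \right)} = -125 + 2 \left(-5 + 2\right) \left(\left(-2\right) 11\right) = -125 + 2 \left(-3\right) \left(-22\right) = -125 - -132 = -125 + 132 = 7$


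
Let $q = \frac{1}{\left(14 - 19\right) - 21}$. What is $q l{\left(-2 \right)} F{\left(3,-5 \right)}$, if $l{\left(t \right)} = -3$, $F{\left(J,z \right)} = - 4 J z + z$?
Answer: $\frac{165}{26} \approx 6.3462$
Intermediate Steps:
$F{\left(J,z \right)} = z - 4 J z$ ($F{\left(J,z \right)} = - 4 J z + z = z - 4 J z$)
$q = - \frac{1}{26}$ ($q = \frac{1}{\left(14 - 19\right) - 21} = \frac{1}{-5 - 21} = \frac{1}{-26} = - \frac{1}{26} \approx -0.038462$)
$q l{\left(-2 \right)} F{\left(3,-5 \right)} = \left(- \frac{1}{26}\right) \left(-3\right) \left(- 5 \left(1 - 12\right)\right) = \frac{3 \left(- 5 \left(1 - 12\right)\right)}{26} = \frac{3 \left(\left(-5\right) \left(-11\right)\right)}{26} = \frac{3}{26} \cdot 55 = \frac{165}{26}$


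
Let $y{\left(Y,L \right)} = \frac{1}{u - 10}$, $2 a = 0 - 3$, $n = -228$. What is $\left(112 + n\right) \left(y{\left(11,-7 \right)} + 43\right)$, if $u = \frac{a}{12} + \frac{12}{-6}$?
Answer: $- \frac{482908}{97} \approx -4978.4$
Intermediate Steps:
$a = - \frac{3}{2}$ ($a = \frac{0 - 3}{2} = \frac{1}{2} \left(-3\right) = - \frac{3}{2} \approx -1.5$)
$u = - \frac{17}{8}$ ($u = - \frac{3}{2 \cdot 12} + \frac{12}{-6} = \left(- \frac{3}{2}\right) \frac{1}{12} + 12 \left(- \frac{1}{6}\right) = - \frac{1}{8} - 2 = - \frac{17}{8} \approx -2.125$)
$y{\left(Y,L \right)} = - \frac{8}{97}$ ($y{\left(Y,L \right)} = \frac{1}{- \frac{17}{8} - 10} = \frac{1}{- \frac{97}{8}} = - \frac{8}{97}$)
$\left(112 + n\right) \left(y{\left(11,-7 \right)} + 43\right) = \left(112 - 228\right) \left(- \frac{8}{97} + 43\right) = \left(-116\right) \frac{4163}{97} = - \frac{482908}{97}$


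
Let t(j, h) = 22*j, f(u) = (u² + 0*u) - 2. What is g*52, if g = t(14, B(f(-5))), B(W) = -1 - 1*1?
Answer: 16016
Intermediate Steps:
f(u) = -2 + u² (f(u) = (u² + 0) - 2 = u² - 2 = -2 + u²)
B(W) = -2 (B(W) = -1 - 1 = -2)
g = 308 (g = 22*14 = 308)
g*52 = 308*52 = 16016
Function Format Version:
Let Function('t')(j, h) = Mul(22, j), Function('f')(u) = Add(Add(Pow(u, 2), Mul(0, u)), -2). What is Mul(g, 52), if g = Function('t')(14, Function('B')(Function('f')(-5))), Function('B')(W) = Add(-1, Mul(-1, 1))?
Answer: 16016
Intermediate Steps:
Function('f')(u) = Add(-2, Pow(u, 2)) (Function('f')(u) = Add(Add(Pow(u, 2), 0), -2) = Add(Pow(u, 2), -2) = Add(-2, Pow(u, 2)))
Function('B')(W) = -2 (Function('B')(W) = Add(-1, -1) = -2)
g = 308 (g = Mul(22, 14) = 308)
Mul(g, 52) = Mul(308, 52) = 16016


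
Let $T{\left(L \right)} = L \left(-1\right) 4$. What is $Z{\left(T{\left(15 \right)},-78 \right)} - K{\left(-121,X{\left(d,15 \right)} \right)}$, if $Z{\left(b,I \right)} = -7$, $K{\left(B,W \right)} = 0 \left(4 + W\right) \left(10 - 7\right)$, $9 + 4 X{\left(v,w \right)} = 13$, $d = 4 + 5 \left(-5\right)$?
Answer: $-7$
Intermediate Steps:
$T{\left(L \right)} = - 4 L$ ($T{\left(L \right)} = - L 4 = - 4 L$)
$d = -21$ ($d = 4 - 25 = -21$)
$X{\left(v,w \right)} = 1$ ($X{\left(v,w \right)} = - \frac{9}{4} + \frac{1}{4} \cdot 13 = - \frac{9}{4} + \frac{13}{4} = 1$)
$K{\left(B,W \right)} = 0$ ($K{\left(B,W \right)} = 0 \left(4 + W\right) 3 = 0 \left(12 + 3 W\right) = 0$)
$Z{\left(T{\left(15 \right)},-78 \right)} - K{\left(-121,X{\left(d,15 \right)} \right)} = -7 - 0 = -7 + 0 = -7$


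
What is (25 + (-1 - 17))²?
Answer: 49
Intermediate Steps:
(25 + (-1 - 17))² = (25 - 18)² = 7² = 49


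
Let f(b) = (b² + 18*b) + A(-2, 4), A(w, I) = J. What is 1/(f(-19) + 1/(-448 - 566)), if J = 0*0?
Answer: 1014/19265 ≈ 0.052634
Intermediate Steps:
J = 0
A(w, I) = 0
f(b) = b² + 18*b (f(b) = (b² + 18*b) + 0 = b² + 18*b)
1/(f(-19) + 1/(-448 - 566)) = 1/(-19*(18 - 19) + 1/(-448 - 566)) = 1/(-19*(-1) + 1/(-1014)) = 1/(19 - 1/1014) = 1/(19265/1014) = 1014/19265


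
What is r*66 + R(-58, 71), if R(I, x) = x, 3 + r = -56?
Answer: -3823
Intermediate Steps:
r = -59 (r = -3 - 56 = -59)
r*66 + R(-58, 71) = -59*66 + 71 = -3894 + 71 = -3823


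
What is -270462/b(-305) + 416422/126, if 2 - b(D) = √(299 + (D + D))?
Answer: (-16622684*I + 208211*√311)/(63*(√311 + 2*I)) ≈ 1587.7 - 15142.0*I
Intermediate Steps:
b(D) = 2 - √(299 + 2*D) (b(D) = 2 - √(299 + (D + D)) = 2 - √(299 + 2*D))
-270462/b(-305) + 416422/126 = -270462/(2 - √(299 + 2*(-305))) + 416422/126 = -270462/(2 - √(299 - 610)) + 416422*(1/126) = -270462/(2 - √(-311)) + 208211/63 = -270462/(2 - I*√311) + 208211/63 = 208211/63 - 270462/(2 - I*√311)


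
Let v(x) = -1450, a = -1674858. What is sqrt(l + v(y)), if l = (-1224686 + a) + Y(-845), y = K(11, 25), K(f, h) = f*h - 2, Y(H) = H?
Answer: I*sqrt(2901839) ≈ 1703.5*I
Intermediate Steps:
K(f, h) = -2 + f*h
y = 273 (y = -2 + 11*25 = -2 + 275 = 273)
l = -2900389 (l = (-1224686 - 1674858) - 845 = -2899544 - 845 = -2900389)
sqrt(l + v(y)) = sqrt(-2900389 - 1450) = sqrt(-2901839) = I*sqrt(2901839)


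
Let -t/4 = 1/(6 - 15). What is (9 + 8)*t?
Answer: 68/9 ≈ 7.5556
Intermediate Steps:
t = 4/9 (t = -4/(6 - 15) = -4/(-9) = -4*(-1/9) = 4/9 ≈ 0.44444)
(9 + 8)*t = (9 + 8)*(4/9) = 17*(4/9) = 68/9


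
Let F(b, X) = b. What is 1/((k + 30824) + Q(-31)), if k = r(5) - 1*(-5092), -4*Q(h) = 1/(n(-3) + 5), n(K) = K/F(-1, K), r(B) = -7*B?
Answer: 32/1148191 ≈ 2.7870e-5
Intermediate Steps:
n(K) = -K (n(K) = K/(-1) = K*(-1) = -K)
Q(h) = -1/32 (Q(h) = -1/(4*(-1*(-3) + 5)) = -1/(4*(3 + 5)) = -1/4/8 = -1/4*1/8 = -1/32)
k = 5057 (k = -7*5 - 1*(-5092) = -35 + 5092 = 5057)
1/((k + 30824) + Q(-31)) = 1/((5057 + 30824) - 1/32) = 1/(35881 - 1/32) = 1/(1148191/32) = 32/1148191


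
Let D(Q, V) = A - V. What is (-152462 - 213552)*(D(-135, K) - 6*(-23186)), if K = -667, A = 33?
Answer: -51174613424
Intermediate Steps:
D(Q, V) = 33 - V
(-152462 - 213552)*(D(-135, K) - 6*(-23186)) = (-152462 - 213552)*((33 - 1*(-667)) - 6*(-23186)) = -366014*((33 + 667) + 139116) = -366014*(700 + 139116) = -366014*139816 = -51174613424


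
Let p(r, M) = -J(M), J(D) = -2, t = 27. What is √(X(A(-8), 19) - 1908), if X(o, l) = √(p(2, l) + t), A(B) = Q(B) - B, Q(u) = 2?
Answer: √(-1908 + √29) ≈ 43.619*I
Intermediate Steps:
A(B) = 2 - B
p(r, M) = 2 (p(r, M) = -1*(-2) = 2)
X(o, l) = √29 (X(o, l) = √(2 + 27) = √29)
√(X(A(-8), 19) - 1908) = √(√29 - 1908) = √(-1908 + √29)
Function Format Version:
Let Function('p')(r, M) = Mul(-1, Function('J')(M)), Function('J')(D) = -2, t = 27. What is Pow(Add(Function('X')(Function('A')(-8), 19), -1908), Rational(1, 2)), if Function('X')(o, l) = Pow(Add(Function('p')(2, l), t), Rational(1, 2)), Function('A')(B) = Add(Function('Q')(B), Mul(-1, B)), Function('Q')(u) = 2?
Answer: Pow(Add(-1908, Pow(29, Rational(1, 2))), Rational(1, 2)) ≈ Mul(43.619, I)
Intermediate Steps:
Function('A')(B) = Add(2, Mul(-1, B))
Function('p')(r, M) = 2 (Function('p')(r, M) = Mul(-1, -2) = 2)
Function('X')(o, l) = Pow(29, Rational(1, 2)) (Function('X')(o, l) = Pow(Add(2, 27), Rational(1, 2)) = Pow(29, Rational(1, 2)))
Pow(Add(Function('X')(Function('A')(-8), 19), -1908), Rational(1, 2)) = Pow(Add(Pow(29, Rational(1, 2)), -1908), Rational(1, 2)) = Pow(Add(-1908, Pow(29, Rational(1, 2))), Rational(1, 2))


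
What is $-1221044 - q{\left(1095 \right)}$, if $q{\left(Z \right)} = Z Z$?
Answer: $-2420069$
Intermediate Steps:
$q{\left(Z \right)} = Z^{2}$
$-1221044 - q{\left(1095 \right)} = -1221044 - 1095^{2} = -1221044 - 1199025 = -2420069$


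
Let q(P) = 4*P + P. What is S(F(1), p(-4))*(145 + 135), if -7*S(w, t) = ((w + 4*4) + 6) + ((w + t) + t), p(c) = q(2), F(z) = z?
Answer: -1760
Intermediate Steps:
q(P) = 5*P
p(c) = 10 (p(c) = 5*2 = 10)
S(w, t) = -22/7 - 2*t/7 - 2*w/7 (S(w, t) = -(((w + 4*4) + 6) + ((w + t) + t))/7 = -(((w + 16) + 6) + ((t + w) + t))/7 = -(((16 + w) + 6) + (w + 2*t))/7 = -((22 + w) + (w + 2*t))/7 = -(22 + 2*t + 2*w)/7 = -22/7 - 2*t/7 - 2*w/7)
S(F(1), p(-4))*(145 + 135) = (-22/7 - 2/7*10 - 2/7*1)*(145 + 135) = (-22/7 - 20/7 - 2/7)*280 = -44/7*280 = -1760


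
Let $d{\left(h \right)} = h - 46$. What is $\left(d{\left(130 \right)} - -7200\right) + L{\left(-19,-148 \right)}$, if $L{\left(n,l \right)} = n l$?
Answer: $10096$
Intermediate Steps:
$L{\left(n,l \right)} = l n$
$d{\left(h \right)} = -46 + h$
$\left(d{\left(130 \right)} - -7200\right) + L{\left(-19,-148 \right)} = \left(\left(-46 + 130\right) - -7200\right) - -2812 = \left(84 + 7200\right) + 2812 = 7284 + 2812 = 10096$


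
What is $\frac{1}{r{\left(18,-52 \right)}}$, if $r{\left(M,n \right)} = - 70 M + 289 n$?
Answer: $- \frac{1}{16288} \approx -6.1395 \cdot 10^{-5}$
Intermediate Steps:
$\frac{1}{r{\left(18,-52 \right)}} = \frac{1}{\left(-70\right) 18 + 289 \left(-52\right)} = \frac{1}{-1260 - 15028} = \frac{1}{-16288} = - \frac{1}{16288}$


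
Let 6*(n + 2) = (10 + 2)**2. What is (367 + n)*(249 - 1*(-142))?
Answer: 152099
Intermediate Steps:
n = 22 (n = -2 + (10 + 2)**2/6 = -2 + (1/6)*12**2 = -2 + (1/6)*144 = -2 + 24 = 22)
(367 + n)*(249 - 1*(-142)) = (367 + 22)*(249 - 1*(-142)) = 389*(249 + 142) = 389*391 = 152099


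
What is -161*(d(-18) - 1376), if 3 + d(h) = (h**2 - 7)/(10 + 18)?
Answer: 880785/4 ≈ 2.2020e+5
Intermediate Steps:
d(h) = -13/4 + h**2/28 (d(h) = -3 + (h**2 - 7)/(10 + 18) = -3 + (-7 + h**2)/28 = -3 + (-7 + h**2)*(1/28) = -3 + (-1/4 + h**2/28) = -13/4 + h**2/28)
-161*(d(-18) - 1376) = -161*((-13/4 + (1/28)*(-18)**2) - 1376) = -161*((-13/4 + (1/28)*324) - 1376) = -161*((-13/4 + 81/7) - 1376) = -161*(233/28 - 1376) = -161*(-38295/28) = 880785/4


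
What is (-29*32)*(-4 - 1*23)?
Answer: 25056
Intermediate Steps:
(-29*32)*(-4 - 1*23) = -928*(-4 - 23) = -928*(-27) = 25056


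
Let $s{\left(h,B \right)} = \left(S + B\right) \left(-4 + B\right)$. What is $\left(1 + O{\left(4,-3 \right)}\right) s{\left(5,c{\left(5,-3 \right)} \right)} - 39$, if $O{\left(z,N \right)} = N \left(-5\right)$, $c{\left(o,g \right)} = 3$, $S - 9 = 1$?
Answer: $-247$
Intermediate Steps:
$S = 10$ ($S = 9 + 1 = 10$)
$O{\left(z,N \right)} = - 5 N$
$s{\left(h,B \right)} = \left(-4 + B\right) \left(10 + B\right)$ ($s{\left(h,B \right)} = \left(10 + B\right) \left(-4 + B\right) = \left(-4 + B\right) \left(10 + B\right)$)
$\left(1 + O{\left(4,-3 \right)}\right) s{\left(5,c{\left(5,-3 \right)} \right)} - 39 = \left(1 - -15\right) \left(-40 + 3^{2} + 6 \cdot 3\right) - 39 = \left(1 + 15\right) \left(-40 + 9 + 18\right) - 39 = 16 \left(-13\right) - 39 = -208 - 39 = -247$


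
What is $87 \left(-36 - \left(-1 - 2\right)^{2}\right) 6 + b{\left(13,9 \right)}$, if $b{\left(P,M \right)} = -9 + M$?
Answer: $-23490$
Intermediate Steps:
$87 \left(-36 - \left(-1 - 2\right)^{2}\right) 6 + b{\left(13,9 \right)} = 87 \left(-36 - \left(-1 - 2\right)^{2}\right) 6 + \left(-9 + 9\right) = 87 \left(-36 - \left(-3\right)^{2}\right) 6 + 0 = 87 \left(-36 - 9\right) 6 + 0 = 87 \left(\left(-45\right) 6\right) + 0 = 87 \left(-270\right) + 0 = -23490 + 0 = -23490$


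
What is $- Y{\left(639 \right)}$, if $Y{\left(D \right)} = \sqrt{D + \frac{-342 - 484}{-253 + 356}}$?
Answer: $- \frac{\sqrt{6694073}}{103} \approx -25.119$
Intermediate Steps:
$Y{\left(D \right)} = \sqrt{- \frac{826}{103} + D}$ ($Y{\left(D \right)} = \sqrt{D - \frac{826}{103}} = \sqrt{- \frac{826}{103} + D}$)
$- Y{\left(639 \right)} = - \frac{\sqrt{-85078 + 10609 \cdot 639}}{103} = - \frac{\sqrt{-85078 + 6779151}}{103} = - \frac{\sqrt{6694073}}{103}$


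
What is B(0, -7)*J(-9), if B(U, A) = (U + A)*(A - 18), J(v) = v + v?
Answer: -3150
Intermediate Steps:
J(v) = 2*v
B(U, A) = (-18 + A)*(A + U) (B(U, A) = (A + U)*(-18 + A) = (-18 + A)*(A + U))
B(0, -7)*J(-9) = ((-7)² - 18*(-7) - 18*0 - 7*0)*(2*(-9)) = (49 + 126 + 0 + 0)*(-18) = 175*(-18) = -3150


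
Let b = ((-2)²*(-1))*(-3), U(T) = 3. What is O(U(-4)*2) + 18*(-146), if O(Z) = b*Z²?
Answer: -2196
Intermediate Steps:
b = 12 (b = (4*(-1))*(-3) = -4*(-3) = 12)
O(Z) = 12*Z²
O(U(-4)*2) + 18*(-146) = 12*(3*2)² + 18*(-146) = 12*6² - 2628 = 12*36 - 2628 = 432 - 2628 = -2196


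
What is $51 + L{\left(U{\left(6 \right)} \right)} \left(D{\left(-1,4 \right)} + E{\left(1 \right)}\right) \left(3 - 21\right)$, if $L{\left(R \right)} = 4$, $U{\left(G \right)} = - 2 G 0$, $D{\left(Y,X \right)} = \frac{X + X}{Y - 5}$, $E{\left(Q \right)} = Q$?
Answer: $75$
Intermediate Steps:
$D{\left(Y,X \right)} = \frac{2 X}{-5 + Y}$
$U{\left(G \right)} = 0$ ($U{\left(G \right)} = \left(-2\right) 0 = 0$)
$51 + L{\left(U{\left(6 \right)} \right)} \left(D{\left(-1,4 \right)} + E{\left(1 \right)}\right) \left(3 - 21\right) = 51 + 4 \left(2 \cdot 4 \frac{1}{-5 - 1} + 1\right) \left(3 - 21\right) = 51 + 4 \left(2 \cdot 4 \frac{1}{-6} + 1\right) \left(-18\right) = 51 + 4 \left(2 \cdot 4 \left(- \frac{1}{6}\right) + 1\right) \left(-18\right) = 51 + 4 \left(- \frac{4}{3} + 1\right) \left(-18\right) = 51 + 4 \left(\left(- \frac{1}{3}\right) \left(-18\right)\right) = 51 + 4 \cdot 6 = 51 + 24 = 75$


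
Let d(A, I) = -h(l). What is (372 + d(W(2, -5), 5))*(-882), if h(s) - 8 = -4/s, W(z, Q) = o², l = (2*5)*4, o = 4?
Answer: -1605681/5 ≈ -3.2114e+5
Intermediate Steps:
l = 40 (l = 10*4 = 40)
W(z, Q) = 16 (W(z, Q) = 4² = 16)
h(s) = 8 - 4/s
d(A, I) = -79/10 (d(A, I) = -(8 - 4/40) = -(8 - 4*1/40) = -(8 - ⅒) = -1*79/10 = -79/10)
(372 + d(W(2, -5), 5))*(-882) = (372 - 79/10)*(-882) = (3641/10)*(-882) = -1605681/5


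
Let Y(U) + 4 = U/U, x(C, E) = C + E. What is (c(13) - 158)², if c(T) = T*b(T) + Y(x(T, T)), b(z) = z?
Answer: 64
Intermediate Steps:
Y(U) = -3 (Y(U) = -4 + U/U = -4 + 1 = -3)
c(T) = -3 + T² (c(T) = T*T - 3 = T² - 3 = -3 + T²)
(c(13) - 158)² = ((-3 + 13²) - 158)² = ((-3 + 169) - 158)² = (166 - 158)² = 8² = 64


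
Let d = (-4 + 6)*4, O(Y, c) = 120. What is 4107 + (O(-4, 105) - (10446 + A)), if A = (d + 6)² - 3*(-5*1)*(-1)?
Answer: -6400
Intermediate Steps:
d = 8 (d = 2*4 = 8)
A = 181 (A = (8 + 6)² - 3*(-5*1)*(-1) = 14² - (-15)*(-1) = 196 - 3*5 = 196 - 15 = 181)
4107 + (O(-4, 105) - (10446 + A)) = 4107 + (120 - (10446 + 181)) = 4107 + (120 - 1*10627) = 4107 + (120 - 10627) = 4107 - 10507 = -6400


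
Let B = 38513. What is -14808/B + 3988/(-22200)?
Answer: -120581861/213747150 ≈ -0.56413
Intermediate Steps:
-14808/B + 3988/(-22200) = -14808/38513 + 3988/(-22200) = -14808*1/38513 + 3988*(-1/22200) = -14808/38513 - 997/5550 = -120581861/213747150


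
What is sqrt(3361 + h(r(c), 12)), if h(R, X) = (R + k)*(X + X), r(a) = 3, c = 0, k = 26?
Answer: sqrt(4057) ≈ 63.695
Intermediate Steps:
h(R, X) = 2*X*(26 + R) (h(R, X) = (R + 26)*(X + X) = (26 + R)*(2*X) = 2*X*(26 + R))
sqrt(3361 + h(r(c), 12)) = sqrt(3361 + 2*12*(26 + 3)) = sqrt(3361 + 2*12*29) = sqrt(3361 + 696) = sqrt(4057)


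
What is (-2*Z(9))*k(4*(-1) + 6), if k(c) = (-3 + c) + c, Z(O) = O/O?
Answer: -2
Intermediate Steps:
Z(O) = 1
k(c) = -3 + 2*c
(-2*Z(9))*k(4*(-1) + 6) = (-2*1)*(-3 + 2*(4*(-1) + 6)) = -2*(-3 + 2*(-4 + 6)) = -2*(-3 + 2*2) = -2*(-3 + 4) = -2*1 = -2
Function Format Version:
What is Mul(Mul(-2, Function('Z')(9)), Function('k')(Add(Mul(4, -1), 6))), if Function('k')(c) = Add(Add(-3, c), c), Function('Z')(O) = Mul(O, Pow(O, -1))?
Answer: -2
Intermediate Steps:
Function('Z')(O) = 1
Function('k')(c) = Add(-3, Mul(2, c))
Mul(Mul(-2, Function('Z')(9)), Function('k')(Add(Mul(4, -1), 6))) = Mul(Mul(-2, 1), Add(-3, Mul(2, Add(Mul(4, -1), 6)))) = Mul(-2, Add(-3, Mul(2, Add(-4, 6)))) = Mul(-2, Add(-3, Mul(2, 2))) = Mul(-2, Add(-3, 4)) = Mul(-2, 1) = -2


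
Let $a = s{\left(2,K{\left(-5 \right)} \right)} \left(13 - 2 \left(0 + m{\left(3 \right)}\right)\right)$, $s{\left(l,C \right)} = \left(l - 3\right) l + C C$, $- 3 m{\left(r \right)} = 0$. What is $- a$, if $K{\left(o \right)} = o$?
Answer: $-299$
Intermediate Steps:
$m{\left(r \right)} = 0$ ($m{\left(r \right)} = \left(- \frac{1}{3}\right) 0 = 0$)
$s{\left(l,C \right)} = C^{2} + l \left(-3 + l\right)$ ($s{\left(l,C \right)} = \left(l - 3\right) l + C^{2} = \left(-3 + l\right) l + C^{2} = l \left(-3 + l\right) + C^{2} = C^{2} + l \left(-3 + l\right)$)
$a = 299$ ($a = \left(\left(-5\right)^{2} + 2^{2} - 6\right) \left(13 - 2 \left(0 + 0\right)\right) = \left(25 + 4 - 6\right) \left(13 - 0\right) = 23 \left(13 + 0\right) = 23 \cdot 13 = 299$)
$- a = \left(-1\right) 299 = -299$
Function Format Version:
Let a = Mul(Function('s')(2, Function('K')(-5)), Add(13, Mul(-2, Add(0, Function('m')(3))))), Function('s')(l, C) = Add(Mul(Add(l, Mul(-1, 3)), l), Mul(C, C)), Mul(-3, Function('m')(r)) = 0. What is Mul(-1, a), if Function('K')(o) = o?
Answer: -299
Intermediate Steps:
Function('m')(r) = 0 (Function('m')(r) = Mul(Rational(-1, 3), 0) = 0)
Function('s')(l, C) = Add(Pow(C, 2), Mul(l, Add(-3, l))) (Function('s')(l, C) = Add(Mul(Add(l, -3), l), Pow(C, 2)) = Add(Mul(Add(-3, l), l), Pow(C, 2)) = Add(Mul(l, Add(-3, l)), Pow(C, 2)) = Add(Pow(C, 2), Mul(l, Add(-3, l))))
a = 299 (a = Mul(Add(Pow(-5, 2), Pow(2, 2), Mul(-3, 2)), Add(13, Mul(-2, Add(0, 0)))) = Mul(Add(25, 4, -6), Add(13, Mul(-2, 0))) = Mul(23, Add(13, 0)) = Mul(23, 13) = 299)
Mul(-1, a) = Mul(-1, 299) = -299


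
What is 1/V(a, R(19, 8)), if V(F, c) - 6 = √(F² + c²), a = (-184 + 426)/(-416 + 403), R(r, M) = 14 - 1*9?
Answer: -1014/56705 + 13*√62789/56705 ≈ 0.039564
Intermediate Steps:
R(r, M) = 5 (R(r, M) = 14 - 9 = 5)
a = -242/13 (a = 242/(-13) = 242*(-1/13) = -242/13 ≈ -18.615)
V(F, c) = 6 + √(F² + c²)
1/V(a, R(19, 8)) = 1/(6 + √((-242/13)² + 5²)) = 1/(6 + √(58564/169 + 25)) = 1/(6 + √(62789/169)) = 1/(6 + √62789/13)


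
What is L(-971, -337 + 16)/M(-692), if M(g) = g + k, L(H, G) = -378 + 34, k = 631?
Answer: 344/61 ≈ 5.6393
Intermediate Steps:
L(H, G) = -344
M(g) = 631 + g (M(g) = g + 631 = 631 + g)
L(-971, -337 + 16)/M(-692) = -344/(631 - 692) = -344/(-61) = -344*(-1/61) = 344/61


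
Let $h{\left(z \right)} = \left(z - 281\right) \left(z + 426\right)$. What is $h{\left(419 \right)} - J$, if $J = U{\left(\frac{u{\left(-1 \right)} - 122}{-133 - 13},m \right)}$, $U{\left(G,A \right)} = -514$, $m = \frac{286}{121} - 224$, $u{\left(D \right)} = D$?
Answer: $117124$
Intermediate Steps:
$m = - \frac{2438}{11}$ ($m = 286 \cdot \frac{1}{121} - 224 = \frac{26}{11} - 224 = - \frac{2438}{11} \approx -221.64$)
$J = -514$
$h{\left(z \right)} = \left(-281 + z\right) \left(426 + z\right)$
$h{\left(419 \right)} - J = \left(-119706 + 419^{2} + 145 \cdot 419\right) - -514 = \left(-119706 + 175561 + 60755\right) + 514 = 116610 + 514 = 117124$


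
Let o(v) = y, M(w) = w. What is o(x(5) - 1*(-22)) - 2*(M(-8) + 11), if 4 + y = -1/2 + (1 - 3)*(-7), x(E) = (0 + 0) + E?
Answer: 7/2 ≈ 3.5000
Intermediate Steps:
x(E) = E (x(E) = 0 + E = E)
y = 19/2 (y = -4 + (-1/2 + (1 - 3)*(-7)) = -4 + (-1*½ - 2*(-7)) = -4 + (-½ + 14) = -4 + 27/2 = 19/2 ≈ 9.5000)
o(v) = 19/2
o(x(5) - 1*(-22)) - 2*(M(-8) + 11) = 19/2 - 2*(-8 + 11) = 19/2 - 2*3 = 19/2 - 6 = 7/2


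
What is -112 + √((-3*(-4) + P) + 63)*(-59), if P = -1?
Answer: -112 - 59*√74 ≈ -619.54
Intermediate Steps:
-112 + √((-3*(-4) + P) + 63)*(-59) = -112 + √((-3*(-4) - 1) + 63)*(-59) = -112 + √((12 - 1) + 63)*(-59) = -112 + √(11 + 63)*(-59) = -112 + √74*(-59) = -112 - 59*√74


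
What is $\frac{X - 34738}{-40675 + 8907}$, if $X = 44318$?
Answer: $- \frac{2395}{7942} \approx -0.30156$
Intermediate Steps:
$\frac{X - 34738}{-40675 + 8907} = \frac{44318 - 34738}{-40675 + 8907} = \frac{9580}{-31768} = 9580 \left(- \frac{1}{31768}\right) = - \frac{2395}{7942}$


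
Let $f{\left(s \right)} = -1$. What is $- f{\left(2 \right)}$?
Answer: $1$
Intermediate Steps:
$- f{\left(2 \right)} = \left(-1\right) \left(-1\right) = 1$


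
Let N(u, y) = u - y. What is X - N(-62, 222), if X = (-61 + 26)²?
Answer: 1509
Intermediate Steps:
X = 1225 (X = (-35)² = 1225)
X - N(-62, 222) = 1225 - (-62 - 1*222) = 1225 - (-62 - 222) = 1225 - 1*(-284) = 1225 + 284 = 1509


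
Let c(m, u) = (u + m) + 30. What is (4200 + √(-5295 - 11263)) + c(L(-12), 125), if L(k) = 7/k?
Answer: 52253/12 + I*√16558 ≈ 4354.4 + 128.68*I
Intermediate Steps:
c(m, u) = 30 + m + u (c(m, u) = (m + u) + 30 = 30 + m + u)
(4200 + √(-5295 - 11263)) + c(L(-12), 125) = (4200 + √(-5295 - 11263)) + (30 + 7/(-12) + 125) = (4200 + √(-16558)) + (30 + 7*(-1/12) + 125) = (4200 + I*√16558) + (30 - 7/12 + 125) = (4200 + I*√16558) + 1853/12 = 52253/12 + I*√16558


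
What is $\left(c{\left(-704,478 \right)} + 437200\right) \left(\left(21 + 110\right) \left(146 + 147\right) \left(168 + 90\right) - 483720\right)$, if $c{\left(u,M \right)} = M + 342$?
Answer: $4125751553880$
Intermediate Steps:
$c{\left(u,M \right)} = 342 + M$
$\left(c{\left(-704,478 \right)} + 437200\right) \left(\left(21 + 110\right) \left(146 + 147\right) \left(168 + 90\right) - 483720\right) = \left(\left(342 + 478\right) + 437200\right) \left(\left(21 + 110\right) \left(146 + 147\right) \left(168 + 90\right) - 483720\right) = \left(820 + 437200\right) \left(131 \cdot 293 \cdot 258 - 483720\right) = 438020 \left(38383 \cdot 258 - 483720\right) = 438020 \left(9902814 - 483720\right) = 438020 \cdot 9419094 = 4125751553880$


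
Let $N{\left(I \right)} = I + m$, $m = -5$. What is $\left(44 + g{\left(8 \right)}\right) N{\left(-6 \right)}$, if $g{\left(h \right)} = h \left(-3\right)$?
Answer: $-220$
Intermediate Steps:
$g{\left(h \right)} = - 3 h$
$N{\left(I \right)} = -5 + I$ ($N{\left(I \right)} = I - 5 = -5 + I$)
$\left(44 + g{\left(8 \right)}\right) N{\left(-6 \right)} = \left(44 - 24\right) \left(-5 - 6\right) = \left(44 - 24\right) \left(-11\right) = 20 \left(-11\right) = -220$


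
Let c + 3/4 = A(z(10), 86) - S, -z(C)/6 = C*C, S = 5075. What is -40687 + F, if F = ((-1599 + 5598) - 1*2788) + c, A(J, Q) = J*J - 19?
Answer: 1261717/4 ≈ 3.1543e+5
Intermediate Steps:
z(C) = -6*C² (z(C) = -6*C*C = -6*C²)
A(J, Q) = -19 + J² (A(J, Q) = J² - 19 = -19 + J²)
c = 1419621/4 (c = -¾ + ((-19 + (-6*10²)²) - 1*5075) = -¾ + ((-19 + (-6*100)²) - 5075) = -¾ + ((-19 + (-600)²) - 5075) = -¾ + ((-19 + 360000) - 5075) = -¾ + (359981 - 5075) = -¾ + 354906 = 1419621/4 ≈ 3.5491e+5)
F = 1424465/4 (F = ((-1599 + 5598) - 1*2788) + 1419621/4 = (3999 - 2788) + 1419621/4 = 1211 + 1419621/4 = 1424465/4 ≈ 3.5612e+5)
-40687 + F = -40687 + 1424465/4 = 1261717/4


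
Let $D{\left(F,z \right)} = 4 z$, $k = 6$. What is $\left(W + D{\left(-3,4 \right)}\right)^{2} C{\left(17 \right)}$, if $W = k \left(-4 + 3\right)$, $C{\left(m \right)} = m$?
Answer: $1700$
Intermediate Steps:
$W = -6$ ($W = 6 \left(-4 + 3\right) = 6 \left(-1\right) = -6$)
$\left(W + D{\left(-3,4 \right)}\right)^{2} C{\left(17 \right)} = \left(-6 + 4 \cdot 4\right)^{2} \cdot 17 = \left(-6 + 16\right)^{2} \cdot 17 = 10^{2} \cdot 17 = 100 \cdot 17 = 1700$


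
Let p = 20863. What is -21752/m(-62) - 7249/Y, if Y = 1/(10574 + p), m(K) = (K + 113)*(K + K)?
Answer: -360289045915/1581 ≈ -2.2789e+8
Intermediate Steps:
m(K) = 2*K*(113 + K) (m(K) = (113 + K)*(2*K) = 2*K*(113 + K))
Y = 1/31437 (Y = 1/(10574 + 20863) = 1/31437 ≈ 3.1810e-5)
-21752/m(-62) - 7249/Y = -21752*(-1/(124*(113 - 62))) - 7249/1/31437 = -21752/(2*(-62)*51) - 7249*31437 = -21752/(-6324) - 227886813 = -21752*(-1/6324) - 227886813 = 5438/1581 - 227886813 = -360289045915/1581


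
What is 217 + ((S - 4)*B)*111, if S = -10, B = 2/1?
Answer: -2891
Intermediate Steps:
B = 2 (B = 2*1 = 2)
217 + ((S - 4)*B)*111 = 217 + ((-10 - 4)*2)*111 = 217 - 14*2*111 = 217 - 28*111 = 217 - 3108 = -2891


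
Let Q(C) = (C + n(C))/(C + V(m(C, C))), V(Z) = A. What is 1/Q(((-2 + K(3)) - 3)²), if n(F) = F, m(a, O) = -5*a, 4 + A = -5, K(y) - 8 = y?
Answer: 3/8 ≈ 0.37500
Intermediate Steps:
K(y) = 8 + y
A = -9 (A = -4 - 5 = -9)
V(Z) = -9
Q(C) = 2*C/(-9 + C) (Q(C) = (C + C)/(C - 9) = (2*C)/(-9 + C) = 2*C/(-9 + C))
1/Q(((-2 + K(3)) - 3)²) = 1/(2*((-2 + (8 + 3)) - 3)²/(-9 + ((-2 + (8 + 3)) - 3)²)) = 1/(2*((-2 + 11) - 3)²/(-9 + ((-2 + 11) - 3)²)) = 1/(2*(9 - 3)²/(-9 + (9 - 3)²)) = 1/(2*6²/(-9 + 6²)) = 1/(2*36/(-9 + 36)) = 1/(2*36/27) = 1/(2*36*(1/27)) = 1/(8/3) = 3/8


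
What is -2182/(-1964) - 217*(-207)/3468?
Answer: 7982341/567596 ≈ 14.063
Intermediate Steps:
-2182/(-1964) - 217*(-207)/3468 = -2182*(-1/1964) + 44919*(1/3468) = 1091/982 + 14973/1156 = 7982341/567596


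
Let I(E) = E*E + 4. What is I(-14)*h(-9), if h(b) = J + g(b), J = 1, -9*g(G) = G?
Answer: 400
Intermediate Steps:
g(G) = -G/9
h(b) = 1 - b/9
I(E) = 4 + E² (I(E) = E² + 4 = 4 + E²)
I(-14)*h(-9) = (4 + (-14)²)*(1 - ⅑*(-9)) = (4 + 196)*(1 + 1) = 200*2 = 400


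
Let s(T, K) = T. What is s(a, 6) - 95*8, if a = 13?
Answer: -747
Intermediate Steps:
s(a, 6) - 95*8 = 13 - 95*8 = 13 - 760 = -747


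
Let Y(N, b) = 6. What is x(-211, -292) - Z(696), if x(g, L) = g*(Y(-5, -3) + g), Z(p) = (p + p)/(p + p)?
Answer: 43254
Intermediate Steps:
Z(p) = 1 (Z(p) = (2*p)/((2*p)) = (2*p)*(1/(2*p)) = 1)
x(g, L) = g*(6 + g)
x(-211, -292) - Z(696) = -211*(6 - 211) - 1*1 = -211*(-205) - 1 = 43255 - 1 = 43254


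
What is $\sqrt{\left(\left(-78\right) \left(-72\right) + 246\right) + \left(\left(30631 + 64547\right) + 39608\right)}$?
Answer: $2 \sqrt{35162} \approx 375.03$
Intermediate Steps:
$\sqrt{\left(\left(-78\right) \left(-72\right) + 246\right) + \left(\left(30631 + 64547\right) + 39608\right)} = \sqrt{\left(5616 + 246\right) + \left(95178 + 39608\right)} = \sqrt{5862 + 134786} = \sqrt{140648} = 2 \sqrt{35162}$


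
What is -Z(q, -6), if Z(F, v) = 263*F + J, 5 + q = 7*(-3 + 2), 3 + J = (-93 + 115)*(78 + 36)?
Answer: 651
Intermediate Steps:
J = 2505 (J = -3 + (-93 + 115)*(78 + 36) = -3 + 22*114 = -3 + 2508 = 2505)
q = -12 (q = -5 + 7*(-3 + 2) = -5 + 7*(-1) = -5 - 7 = -12)
Z(F, v) = 2505 + 263*F (Z(F, v) = 263*F + 2505 = 2505 + 263*F)
-Z(q, -6) = -(2505 + 263*(-12)) = -(2505 - 3156) = -1*(-651) = 651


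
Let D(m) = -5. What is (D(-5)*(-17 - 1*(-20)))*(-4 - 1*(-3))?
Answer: 15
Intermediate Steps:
(D(-5)*(-17 - 1*(-20)))*(-4 - 1*(-3)) = (-5*(-17 - 1*(-20)))*(-4 - 1*(-3)) = (-5*(-17 + 20))*(-4 + 3) = -5*3*(-1) = -15*(-1) = 15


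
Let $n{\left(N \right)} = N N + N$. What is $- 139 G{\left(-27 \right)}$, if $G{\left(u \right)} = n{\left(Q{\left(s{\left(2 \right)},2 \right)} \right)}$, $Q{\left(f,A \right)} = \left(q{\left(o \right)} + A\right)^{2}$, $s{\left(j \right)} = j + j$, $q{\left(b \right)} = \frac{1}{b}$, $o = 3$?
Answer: $- \frac{395038}{81} \approx -4877.0$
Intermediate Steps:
$s{\left(j \right)} = 2 j$
$Q{\left(f,A \right)} = \left(\frac{1}{3} + A\right)^{2}$
$n{\left(N \right)} = N + N^{2}$ ($n{\left(N \right)} = N^{2} + N = N + N^{2}$)
$G{\left(u \right)} = \frac{2842}{81}$ ($G{\left(u \right)} = \frac{\left(1 + 3 \cdot 2\right)^{2}}{9} \left(1 + \frac{\left(1 + 3 \cdot 2\right)^{2}}{9}\right) = \frac{\left(1 + 6\right)^{2}}{9} \left(1 + \frac{\left(1 + 6\right)^{2}}{9}\right) = \frac{7^{2}}{9} \left(1 + \frac{7^{2}}{9}\right) = \frac{1}{9} \cdot 49 \left(1 + \frac{1}{9} \cdot 49\right) = \frac{49 \left(1 + \frac{49}{9}\right)}{9} = \frac{49}{9} \cdot \frac{58}{9} = \frac{2842}{81}$)
$- 139 G{\left(-27 \right)} = \left(-139\right) \frac{2842}{81} = - \frac{395038}{81}$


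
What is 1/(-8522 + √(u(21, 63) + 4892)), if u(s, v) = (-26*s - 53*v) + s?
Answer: -4261/36311728 - √257/36311728 ≈ -0.00011779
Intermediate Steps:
u(s, v) = -53*v - 25*s (u(s, v) = (-53*v - 26*s) + s = -53*v - 25*s)
1/(-8522 + √(u(21, 63) + 4892)) = 1/(-8522 + √((-53*63 - 25*21) + 4892)) = 1/(-8522 + √((-3339 - 525) + 4892)) = 1/(-8522 + √(-3864 + 4892)) = 1/(-8522 + √1028) = 1/(-8522 + 2*√257)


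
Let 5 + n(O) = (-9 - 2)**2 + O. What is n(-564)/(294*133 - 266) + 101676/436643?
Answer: 134038324/605623841 ≈ 0.22132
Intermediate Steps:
n(O) = 116 + O (n(O) = -5 + ((-9 - 2)**2 + O) = -5 + ((-11)**2 + O) = -5 + (121 + O) = 116 + O)
n(-564)/(294*133 - 266) + 101676/436643 = (116 - 564)/(294*133 - 266) + 101676/436643 = -448/(39102 - 266) + 101676*(1/436643) = -448/38836 + 101676/436643 = -448*1/38836 + 101676/436643 = -16/1387 + 101676/436643 = 134038324/605623841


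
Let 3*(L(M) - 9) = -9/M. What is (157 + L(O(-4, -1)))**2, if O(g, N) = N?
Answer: 28561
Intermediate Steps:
L(M) = 9 - 3/M (L(M) = 9 + (-9/M)/3 = 9 - 3/M)
(157 + L(O(-4, -1)))**2 = (157 + (9 - 3/(-1)))**2 = (157 + (9 - 3*(-1)))**2 = (157 + (9 + 3))**2 = (157 + 12)**2 = 169**2 = 28561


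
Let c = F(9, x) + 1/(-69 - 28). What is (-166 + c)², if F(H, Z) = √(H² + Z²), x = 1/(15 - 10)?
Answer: 6501727859/235225 - 32206*√2026/485 ≈ 24652.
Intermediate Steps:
x = ⅕ (x = 1/5 = ⅕ ≈ 0.20000)
c = -1/97 + √2026/5 (c = √(9² + (⅕)²) + 1/(-69 - 28) = √(81 + 1/25) + 1/(-97) = √(2026/25) - 1/97 = √2026/5 - 1/97 = -1/97 + √2026/5 ≈ 8.9919)
(-166 + c)² = (-166 + (-1/97 + √2026/5))² = (-16103/97 + √2026/5)²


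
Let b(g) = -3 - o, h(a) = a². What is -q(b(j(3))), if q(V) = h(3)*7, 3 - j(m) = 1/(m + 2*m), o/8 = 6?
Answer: -63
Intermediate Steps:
o = 48 (o = 8*6 = 48)
j(m) = 3 - 1/(3*m) (j(m) = 3 - 1/(m + 2*m) = 3 - 1/(3*m))
b(g) = -51 (b(g) = -3 - 1*48 = -3 - 48 = -51)
q(V) = 63 (q(V) = 3²*7 = 9*7 = 63)
-q(b(j(3))) = -1*63 = -63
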